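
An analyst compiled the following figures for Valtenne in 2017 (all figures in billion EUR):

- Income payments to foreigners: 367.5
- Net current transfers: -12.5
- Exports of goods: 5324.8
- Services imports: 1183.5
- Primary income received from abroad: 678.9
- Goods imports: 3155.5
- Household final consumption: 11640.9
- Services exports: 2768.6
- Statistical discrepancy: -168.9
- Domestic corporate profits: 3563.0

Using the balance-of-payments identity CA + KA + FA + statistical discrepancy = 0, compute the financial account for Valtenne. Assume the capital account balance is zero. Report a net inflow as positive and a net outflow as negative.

Goods balance = 5324.8 - 3155.5 = 2169.3
Services balance = 2768.6 - 1183.5 = 1585.1
Trade balance (goods + services) = 2169.3 + 1585.1 = 3754.4
Net primary income = 678.9 - 367.5 = 311.4
Net secondary income = -12.5
Current account = 3754.4 + 311.4 + (-12.5) = 4053.3
Financial account = -(4053.3 + (-168.9)) = -3884.4

-3884.4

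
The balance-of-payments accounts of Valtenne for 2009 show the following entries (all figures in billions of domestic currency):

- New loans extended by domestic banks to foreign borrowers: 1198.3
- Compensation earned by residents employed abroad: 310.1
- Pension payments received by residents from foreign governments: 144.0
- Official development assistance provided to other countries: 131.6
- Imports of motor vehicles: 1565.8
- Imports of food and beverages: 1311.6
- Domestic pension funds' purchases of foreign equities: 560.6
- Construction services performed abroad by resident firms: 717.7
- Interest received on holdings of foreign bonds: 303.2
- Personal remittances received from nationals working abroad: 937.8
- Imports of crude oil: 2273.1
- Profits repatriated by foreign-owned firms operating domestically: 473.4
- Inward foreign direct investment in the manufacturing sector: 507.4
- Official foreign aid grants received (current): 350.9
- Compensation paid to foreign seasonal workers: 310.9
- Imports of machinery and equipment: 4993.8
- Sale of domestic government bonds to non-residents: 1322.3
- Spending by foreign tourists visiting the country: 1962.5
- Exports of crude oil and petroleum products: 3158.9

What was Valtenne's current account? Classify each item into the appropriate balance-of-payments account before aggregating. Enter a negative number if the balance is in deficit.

-3175.1

Goods: -4993.8 + 3158.9 - 1311.6 - 2273.1 - 1565.8 = -6985.4
Services: 1962.5 + 717.7 = 2680.2
Primary income: 303.2 - 473.4 + 310.1 - 310.9 = -171.0
Secondary income: -131.6 + 144.0 + 937.8 + 350.9 = 1301.1
Current account = (-6985.4) + 2680.2 + (-171.0) + 1301.1 = -3175.1
(Excluded from the current account — financial account: new loans extended by domestic banks to foreign borrowers 1198.3, domestic pension funds' purchases of foreign equities 560.6, inward foreign direct investment in the manufacturing sector 507.4, sale of domestic government bonds to non-residents 1322.3.)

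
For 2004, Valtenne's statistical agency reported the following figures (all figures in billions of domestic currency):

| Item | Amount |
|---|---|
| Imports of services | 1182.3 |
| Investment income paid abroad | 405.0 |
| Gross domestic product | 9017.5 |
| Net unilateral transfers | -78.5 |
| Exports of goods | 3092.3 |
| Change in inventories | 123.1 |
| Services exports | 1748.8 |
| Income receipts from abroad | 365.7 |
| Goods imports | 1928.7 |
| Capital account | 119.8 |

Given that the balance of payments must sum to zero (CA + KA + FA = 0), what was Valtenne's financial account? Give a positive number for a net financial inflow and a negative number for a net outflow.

-1732.1

Goods balance = 3092.3 - 1928.7 = 1163.6
Services balance = 1748.8 - 1182.3 = 566.5
Trade balance (goods + services) = 1163.6 + 566.5 = 1730.1
Net primary income = 365.7 - 405.0 = -39.3
Net secondary income = -78.5
Current account = 1730.1 + (-39.3) + (-78.5) = 1612.3
Financial account = -(1612.3 + 119.8) = -1732.1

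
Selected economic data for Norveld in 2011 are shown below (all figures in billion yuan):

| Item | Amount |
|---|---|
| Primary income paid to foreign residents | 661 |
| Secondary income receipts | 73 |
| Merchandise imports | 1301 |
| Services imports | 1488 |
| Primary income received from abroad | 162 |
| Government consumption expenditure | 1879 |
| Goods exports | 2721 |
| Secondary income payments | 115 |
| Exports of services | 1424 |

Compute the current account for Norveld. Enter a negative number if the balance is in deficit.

Goods balance = 2721 - 1301 = 1420
Services balance = 1424 - 1488 = -64
Trade balance (goods + services) = 1420 + (-64) = 1356
Net primary income = 162 - 661 = -499
Net secondary income = 73 - 115 = -42
Current account = 1356 + (-499) + (-42) = 815

815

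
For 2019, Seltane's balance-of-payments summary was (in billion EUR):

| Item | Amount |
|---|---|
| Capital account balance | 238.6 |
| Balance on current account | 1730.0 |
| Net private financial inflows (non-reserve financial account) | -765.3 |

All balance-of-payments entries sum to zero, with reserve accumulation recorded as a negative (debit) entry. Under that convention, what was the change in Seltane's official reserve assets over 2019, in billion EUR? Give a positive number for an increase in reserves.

1203.3

Official reserve transactions balance = -(1730.0 + 238.6 + (-765.3)) = -1203.3
An accumulation of reserves is recorded as a debit (negative entry), so the change in the stock of reserves is the negative of that balance.
Change in official reserves = -(-1203.3) = 1203.3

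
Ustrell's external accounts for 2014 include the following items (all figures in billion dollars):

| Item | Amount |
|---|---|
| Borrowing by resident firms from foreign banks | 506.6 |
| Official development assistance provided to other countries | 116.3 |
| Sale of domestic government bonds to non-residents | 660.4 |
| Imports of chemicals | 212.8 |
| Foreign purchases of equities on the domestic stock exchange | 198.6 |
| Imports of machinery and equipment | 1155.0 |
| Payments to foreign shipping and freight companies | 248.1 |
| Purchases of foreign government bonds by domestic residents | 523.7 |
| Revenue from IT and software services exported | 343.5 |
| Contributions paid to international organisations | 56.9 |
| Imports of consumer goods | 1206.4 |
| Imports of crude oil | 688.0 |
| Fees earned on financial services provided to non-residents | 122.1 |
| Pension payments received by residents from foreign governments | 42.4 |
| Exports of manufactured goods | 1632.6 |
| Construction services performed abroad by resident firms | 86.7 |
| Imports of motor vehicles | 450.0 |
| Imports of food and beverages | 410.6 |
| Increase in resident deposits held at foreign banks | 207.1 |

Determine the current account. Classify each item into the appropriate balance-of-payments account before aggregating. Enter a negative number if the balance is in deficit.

Goods: -1206.4 + 1632.6 - 212.8 - 410.6 - 688.0 - 450.0 - 1155.0 = -2490.2
Services: -248.1 + 86.7 + 122.1 + 343.5 = 304.2
Secondary income: -116.3 - 56.9 + 42.4 = -130.8
Current account = (-2490.2) + 304.2 + (-130.8) = -2316.8
(Excluded from the current account — financial account: borrowing by resident firms from foreign banks 506.6, sale of domestic government bonds to non-residents 660.4, foreign purchases of equities on the domestic stock exchange 198.6, purchases of foreign government bonds by domestic residents 523.7, increase in resident deposits held at foreign banks 207.1.)

-2316.8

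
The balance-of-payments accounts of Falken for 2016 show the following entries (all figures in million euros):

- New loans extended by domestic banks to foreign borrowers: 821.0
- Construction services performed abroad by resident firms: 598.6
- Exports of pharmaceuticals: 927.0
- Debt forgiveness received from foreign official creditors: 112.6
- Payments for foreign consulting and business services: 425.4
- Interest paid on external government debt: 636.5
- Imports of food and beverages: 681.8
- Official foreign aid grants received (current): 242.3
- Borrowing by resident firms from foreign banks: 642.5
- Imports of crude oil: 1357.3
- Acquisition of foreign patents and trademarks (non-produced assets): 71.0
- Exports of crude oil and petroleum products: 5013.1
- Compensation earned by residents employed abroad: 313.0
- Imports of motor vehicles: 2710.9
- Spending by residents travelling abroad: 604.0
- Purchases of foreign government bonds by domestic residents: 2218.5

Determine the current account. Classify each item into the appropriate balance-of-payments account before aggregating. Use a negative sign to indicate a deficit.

Goods: -681.8 - 1357.3 + 927.0 + 5013.1 - 2710.9 = 1190.1
Services: -604.0 - 425.4 + 598.6 = -430.8
Primary income: -636.5 + 313.0 = -323.5
Secondary income: 242.3
Current account = 1190.1 + (-430.8) + (-323.5) + 242.3 = 678.1
(Excluded from the current account — financial account: new loans extended by domestic banks to foreign borrowers 821.0, borrowing by resident firms from foreign banks 642.5, purchases of foreign government bonds by domestic residents 2218.5; capital account: debt forgiveness received from foreign official creditors 112.6, acquisition of foreign patents and trademarks (non-produced assets) 71.0.)

678.1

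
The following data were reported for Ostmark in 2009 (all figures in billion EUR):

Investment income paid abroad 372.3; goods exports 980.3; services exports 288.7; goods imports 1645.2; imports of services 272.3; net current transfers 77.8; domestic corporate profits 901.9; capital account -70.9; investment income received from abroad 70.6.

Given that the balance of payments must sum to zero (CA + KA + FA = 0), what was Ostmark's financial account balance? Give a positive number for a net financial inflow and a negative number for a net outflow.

Goods balance = 980.3 - 1645.2 = -664.9
Services balance = 288.7 - 272.3 = 16.4
Trade balance (goods + services) = -664.9 + 16.4 = -648.5
Net primary income = 70.6 - 372.3 = -301.7
Net secondary income = 77.8
Current account = -648.5 + (-301.7) + 77.8 = -872.4
Financial account = -(-872.4 + (-70.9)) = 943.3

943.3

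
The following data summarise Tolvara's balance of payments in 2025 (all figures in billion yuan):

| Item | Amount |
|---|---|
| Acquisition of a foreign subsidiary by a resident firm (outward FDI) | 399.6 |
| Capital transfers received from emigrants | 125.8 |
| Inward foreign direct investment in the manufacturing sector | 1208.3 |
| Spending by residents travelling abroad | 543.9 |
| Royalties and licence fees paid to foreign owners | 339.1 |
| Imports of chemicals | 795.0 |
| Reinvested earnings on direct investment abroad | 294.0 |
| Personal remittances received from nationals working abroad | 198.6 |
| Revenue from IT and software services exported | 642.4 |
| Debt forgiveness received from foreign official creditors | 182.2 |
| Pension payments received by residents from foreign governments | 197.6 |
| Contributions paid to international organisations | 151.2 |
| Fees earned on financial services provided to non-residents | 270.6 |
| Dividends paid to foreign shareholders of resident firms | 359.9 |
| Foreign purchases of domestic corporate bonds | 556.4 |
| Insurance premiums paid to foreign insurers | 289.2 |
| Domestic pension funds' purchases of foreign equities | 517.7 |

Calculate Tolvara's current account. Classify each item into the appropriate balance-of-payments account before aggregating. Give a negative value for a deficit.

Goods: -795.0
Services: -339.1 - 543.9 + 642.4 - 289.2 + 270.6 = -259.2
Primary income: 294.0 - 359.9 = -65.9
Secondary income: 197.6 - 151.2 + 198.6 = 245.0
Current account = (-795.0) + (-259.2) + (-65.9) + 245.0 = -875.1
(Excluded from the current account — financial account: acquisition of a foreign subsidiary by a resident firm (outward FDI) 399.6, inward foreign direct investment in the manufacturing sector 1208.3, foreign purchases of domestic corporate bonds 556.4, domestic pension funds' purchases of foreign equities 517.7; capital account: capital transfers received from emigrants 125.8, debt forgiveness received from foreign official creditors 182.2.)

-875.1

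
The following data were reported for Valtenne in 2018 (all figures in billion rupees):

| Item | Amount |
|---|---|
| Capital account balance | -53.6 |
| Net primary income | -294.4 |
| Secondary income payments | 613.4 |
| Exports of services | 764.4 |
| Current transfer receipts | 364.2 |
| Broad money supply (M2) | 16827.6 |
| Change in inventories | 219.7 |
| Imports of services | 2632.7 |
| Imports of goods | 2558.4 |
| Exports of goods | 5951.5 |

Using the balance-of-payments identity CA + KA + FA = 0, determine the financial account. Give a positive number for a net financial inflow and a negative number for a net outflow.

Goods balance = 5951.5 - 2558.4 = 3393.1
Services balance = 764.4 - 2632.7 = -1868.3
Trade balance (goods + services) = 3393.1 + (-1868.3) = 1524.8
Net primary income = -294.4
Net secondary income = 364.2 - 613.4 = -249.2
Current account = 1524.8 + (-294.4) + (-249.2) = 981.2
Financial account = -(981.2 + (-53.6)) = -927.6

-927.6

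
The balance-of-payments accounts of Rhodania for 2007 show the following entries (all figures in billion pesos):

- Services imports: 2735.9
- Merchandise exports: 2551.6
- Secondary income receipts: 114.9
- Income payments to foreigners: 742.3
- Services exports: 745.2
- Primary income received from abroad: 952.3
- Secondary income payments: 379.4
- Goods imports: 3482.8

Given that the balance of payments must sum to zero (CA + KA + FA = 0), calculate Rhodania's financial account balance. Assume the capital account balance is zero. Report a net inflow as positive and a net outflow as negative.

Goods balance = 2551.6 - 3482.8 = -931.2
Services balance = 745.2 - 2735.9 = -1990.7
Trade balance (goods + services) = -931.2 + (-1990.7) = -2921.9
Net primary income = 952.3 - 742.3 = 210.0
Net secondary income = 114.9 - 379.4 = -264.5
Current account = -2921.9 + 210.0 + (-264.5) = -2976.4
Financial account = -(-2976.4) = 2976.4

2976.4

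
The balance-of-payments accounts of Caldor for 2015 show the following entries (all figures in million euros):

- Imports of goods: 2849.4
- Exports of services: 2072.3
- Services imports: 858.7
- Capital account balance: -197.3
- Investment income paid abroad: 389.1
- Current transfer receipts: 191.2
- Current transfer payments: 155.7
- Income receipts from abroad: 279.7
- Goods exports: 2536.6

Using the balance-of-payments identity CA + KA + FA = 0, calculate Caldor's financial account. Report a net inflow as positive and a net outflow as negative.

-629.6

Goods balance = 2536.6 - 2849.4 = -312.8
Services balance = 2072.3 - 858.7 = 1213.6
Trade balance (goods + services) = -312.8 + 1213.6 = 900.8
Net primary income = 279.7 - 389.1 = -109.4
Net secondary income = 191.2 - 155.7 = 35.5
Current account = 900.8 + (-109.4) + 35.5 = 826.9
Financial account = -(826.9 + (-197.3)) = -629.6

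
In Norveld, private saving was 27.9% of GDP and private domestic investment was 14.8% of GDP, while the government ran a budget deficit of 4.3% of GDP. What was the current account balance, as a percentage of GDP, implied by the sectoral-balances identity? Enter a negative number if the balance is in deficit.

8.8

By the sectoral-balances identity, CA = (S_private - I) + (T - G).
Private balance = 27.9 - 14.8 = 13.1
Government balance (T - G) = -4.3
CA = 13.1 + (-4.3) = 8.8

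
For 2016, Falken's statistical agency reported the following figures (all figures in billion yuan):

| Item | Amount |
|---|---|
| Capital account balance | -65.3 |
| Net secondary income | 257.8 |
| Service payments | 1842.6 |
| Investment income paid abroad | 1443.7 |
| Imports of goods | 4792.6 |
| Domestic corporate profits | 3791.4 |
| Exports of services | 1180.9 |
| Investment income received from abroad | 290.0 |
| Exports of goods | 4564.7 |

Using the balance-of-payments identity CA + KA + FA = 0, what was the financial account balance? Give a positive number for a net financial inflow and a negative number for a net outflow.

Goods balance = 4564.7 - 4792.6 = -227.9
Services balance = 1180.9 - 1842.6 = -661.7
Trade balance (goods + services) = -227.9 + (-661.7) = -889.6
Net primary income = 290.0 - 1443.7 = -1153.7
Net secondary income = 257.8
Current account = -889.6 + (-1153.7) + 257.8 = -1785.5
Financial account = -(-1785.5 + (-65.3)) = 1850.8

1850.8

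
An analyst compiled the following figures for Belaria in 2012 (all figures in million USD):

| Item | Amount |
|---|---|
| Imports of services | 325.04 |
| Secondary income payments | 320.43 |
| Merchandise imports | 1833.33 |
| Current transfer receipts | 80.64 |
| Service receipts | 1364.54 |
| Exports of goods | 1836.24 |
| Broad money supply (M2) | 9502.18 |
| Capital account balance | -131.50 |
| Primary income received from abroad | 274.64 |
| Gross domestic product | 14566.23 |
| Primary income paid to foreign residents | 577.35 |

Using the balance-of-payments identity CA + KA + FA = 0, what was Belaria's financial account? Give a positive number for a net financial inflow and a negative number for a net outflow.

Goods balance = 1836.24 - 1833.33 = 2.91
Services balance = 1364.54 - 325.04 = 1039.50
Trade balance (goods + services) = 2.91 + 1039.50 = 1042.41
Net primary income = 274.64 - 577.35 = -302.71
Net secondary income = 80.64 - 320.43 = -239.79
Current account = 1042.41 + (-302.71) + (-239.79) = 499.91
Financial account = -(499.91 + (-131.50)) = -368.41

-368.41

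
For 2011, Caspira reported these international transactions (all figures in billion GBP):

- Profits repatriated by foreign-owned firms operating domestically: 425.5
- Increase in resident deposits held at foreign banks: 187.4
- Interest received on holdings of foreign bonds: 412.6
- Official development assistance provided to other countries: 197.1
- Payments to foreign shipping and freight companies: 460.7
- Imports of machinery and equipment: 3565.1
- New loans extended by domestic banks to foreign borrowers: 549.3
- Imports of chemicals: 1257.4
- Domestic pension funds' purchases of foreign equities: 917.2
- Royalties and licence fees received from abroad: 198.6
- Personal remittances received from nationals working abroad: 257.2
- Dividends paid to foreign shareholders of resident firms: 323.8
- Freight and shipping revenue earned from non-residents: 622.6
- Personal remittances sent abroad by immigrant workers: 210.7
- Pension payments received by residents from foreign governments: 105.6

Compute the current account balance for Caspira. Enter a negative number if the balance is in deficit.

-4843.7

Goods: -1257.4 - 3565.1 = -4822.5
Services: 622.6 - 460.7 + 198.6 = 360.5
Primary income: -323.8 - 425.5 + 412.6 = -336.7
Secondary income: 257.2 - 197.1 - 210.7 + 105.6 = -45.0
Current account = (-4822.5) + 360.5 + (-336.7) + (-45.0) = -4843.7
(Excluded from the current account — financial account: increase in resident deposits held at foreign banks 187.4, new loans extended by domestic banks to foreign borrowers 549.3, domestic pension funds' purchases of foreign equities 917.2.)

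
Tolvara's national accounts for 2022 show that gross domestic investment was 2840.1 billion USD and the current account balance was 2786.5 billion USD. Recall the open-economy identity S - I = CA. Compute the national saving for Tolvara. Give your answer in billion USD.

5626.6

S = I + CA = 2840.1 + 2786.5 = 5626.6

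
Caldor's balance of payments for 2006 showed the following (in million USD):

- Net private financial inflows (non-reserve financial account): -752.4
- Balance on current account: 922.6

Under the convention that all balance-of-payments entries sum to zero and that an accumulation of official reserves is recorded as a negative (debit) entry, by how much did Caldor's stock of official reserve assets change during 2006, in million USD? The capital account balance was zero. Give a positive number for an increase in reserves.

Official reserve transactions balance = -(922.6 + (-752.4)) = -170.2
An accumulation of reserves is recorded as a debit (negative entry), so the change in the stock of reserves is the negative of that balance.
Change in official reserves = -(-170.2) = 170.2

170.2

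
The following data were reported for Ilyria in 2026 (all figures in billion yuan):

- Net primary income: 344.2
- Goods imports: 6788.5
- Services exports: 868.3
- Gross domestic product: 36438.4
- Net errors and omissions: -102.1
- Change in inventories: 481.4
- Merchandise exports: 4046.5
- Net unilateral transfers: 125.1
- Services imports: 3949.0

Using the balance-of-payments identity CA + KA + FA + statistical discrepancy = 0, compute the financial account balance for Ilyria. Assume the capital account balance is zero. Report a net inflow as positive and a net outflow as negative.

Goods balance = 4046.5 - 6788.5 = -2742.0
Services balance = 868.3 - 3949.0 = -3080.7
Trade balance (goods + services) = -2742.0 + (-3080.7) = -5822.7
Net primary income = 344.2
Net secondary income = 125.1
Current account = -5822.7 + 344.2 + 125.1 = -5353.4
Financial account = -(-5353.4 + (-102.1)) = 5455.5

5455.5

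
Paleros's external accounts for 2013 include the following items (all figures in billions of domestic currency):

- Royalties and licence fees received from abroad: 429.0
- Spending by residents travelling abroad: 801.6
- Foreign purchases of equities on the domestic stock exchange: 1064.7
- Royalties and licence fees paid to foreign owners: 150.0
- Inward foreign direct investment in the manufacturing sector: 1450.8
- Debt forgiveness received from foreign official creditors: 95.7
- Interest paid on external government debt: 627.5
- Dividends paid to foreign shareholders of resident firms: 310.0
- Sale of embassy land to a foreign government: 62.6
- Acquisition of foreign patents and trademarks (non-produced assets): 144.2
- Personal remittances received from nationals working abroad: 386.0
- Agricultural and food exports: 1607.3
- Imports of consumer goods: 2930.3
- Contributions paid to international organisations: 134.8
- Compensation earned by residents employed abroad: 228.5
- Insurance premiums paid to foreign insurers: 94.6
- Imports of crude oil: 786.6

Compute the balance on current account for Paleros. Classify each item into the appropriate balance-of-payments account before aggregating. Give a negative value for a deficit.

Goods: -2930.3 - 786.6 + 1607.3 = -2109.6
Services: -150.0 - 94.6 - 801.6 + 429.0 = -617.2
Primary income: -627.5 + 228.5 - 310.0 = -709.0
Secondary income: -134.8 + 386.0 = 251.2
Current account = (-2109.6) + (-617.2) + (-709.0) + 251.2 = -3184.6
(Excluded from the current account — financial account: foreign purchases of equities on the domestic stock exchange 1064.7, inward foreign direct investment in the manufacturing sector 1450.8; capital account: debt forgiveness received from foreign official creditors 95.7, sale of embassy land to a foreign government 62.6, acquisition of foreign patents and trademarks (non-produced assets) 144.2.)

-3184.6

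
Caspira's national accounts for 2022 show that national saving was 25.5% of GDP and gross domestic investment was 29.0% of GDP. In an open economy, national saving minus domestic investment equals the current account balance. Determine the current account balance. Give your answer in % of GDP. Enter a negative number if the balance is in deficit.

-3.5

CA = S - I = 25.5 - 29.0 = -3.5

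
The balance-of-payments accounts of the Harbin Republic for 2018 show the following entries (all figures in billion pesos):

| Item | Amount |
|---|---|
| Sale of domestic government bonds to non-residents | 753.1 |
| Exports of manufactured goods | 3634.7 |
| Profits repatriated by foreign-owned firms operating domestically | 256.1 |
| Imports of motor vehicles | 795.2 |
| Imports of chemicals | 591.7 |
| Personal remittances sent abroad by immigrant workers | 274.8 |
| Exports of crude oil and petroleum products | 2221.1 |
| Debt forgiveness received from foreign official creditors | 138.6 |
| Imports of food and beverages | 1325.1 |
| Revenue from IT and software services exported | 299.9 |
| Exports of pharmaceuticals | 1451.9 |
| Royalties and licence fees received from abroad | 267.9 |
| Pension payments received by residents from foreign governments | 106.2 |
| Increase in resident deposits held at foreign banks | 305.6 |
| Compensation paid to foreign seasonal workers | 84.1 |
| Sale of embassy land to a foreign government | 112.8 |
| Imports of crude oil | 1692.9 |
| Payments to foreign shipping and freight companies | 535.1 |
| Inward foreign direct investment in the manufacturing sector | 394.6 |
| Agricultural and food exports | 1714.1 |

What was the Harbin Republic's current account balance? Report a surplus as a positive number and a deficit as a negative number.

4140.8

Goods: -1692.9 - 1325.1 + 1714.1 - 795.2 + 2221.1 - 591.7 + 1451.9 + 3634.7 = 4616.9
Services: -535.1 + 267.9 + 299.9 = 32.7
Primary income: -84.1 - 256.1 = -340.2
Secondary income: 106.2 - 274.8 = -168.6
Current account = 4616.9 + 32.7 + (-340.2) + (-168.6) = 4140.8
(Excluded from the current account — financial account: sale of domestic government bonds to non-residents 753.1, increase in resident deposits held at foreign banks 305.6, inward foreign direct investment in the manufacturing sector 394.6; capital account: debt forgiveness received from foreign official creditors 138.6, sale of embassy land to a foreign government 112.8.)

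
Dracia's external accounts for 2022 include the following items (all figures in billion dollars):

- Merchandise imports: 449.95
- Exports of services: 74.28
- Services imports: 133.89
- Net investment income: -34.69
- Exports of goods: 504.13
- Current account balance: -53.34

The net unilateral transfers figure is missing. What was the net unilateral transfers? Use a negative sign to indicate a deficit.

-13.22

Current account = goods balance + services balance + net primary income + net secondary income
Sum of the known components = -40.12
Net unilateral transfers = CA - (known components) = -53.34 - (-40.12) = -13.22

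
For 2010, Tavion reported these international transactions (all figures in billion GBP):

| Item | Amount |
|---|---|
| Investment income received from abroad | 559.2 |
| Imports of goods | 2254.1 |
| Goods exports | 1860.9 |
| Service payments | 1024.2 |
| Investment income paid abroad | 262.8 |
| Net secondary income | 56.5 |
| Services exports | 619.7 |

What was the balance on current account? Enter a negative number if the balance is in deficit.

-444.8

Goods balance = 1860.9 - 2254.1 = -393.2
Services balance = 619.7 - 1024.2 = -404.5
Trade balance (goods + services) = -393.2 + (-404.5) = -797.7
Net primary income = 559.2 - 262.8 = 296.4
Net secondary income = 56.5
Current account = -797.7 + 296.4 + 56.5 = -444.8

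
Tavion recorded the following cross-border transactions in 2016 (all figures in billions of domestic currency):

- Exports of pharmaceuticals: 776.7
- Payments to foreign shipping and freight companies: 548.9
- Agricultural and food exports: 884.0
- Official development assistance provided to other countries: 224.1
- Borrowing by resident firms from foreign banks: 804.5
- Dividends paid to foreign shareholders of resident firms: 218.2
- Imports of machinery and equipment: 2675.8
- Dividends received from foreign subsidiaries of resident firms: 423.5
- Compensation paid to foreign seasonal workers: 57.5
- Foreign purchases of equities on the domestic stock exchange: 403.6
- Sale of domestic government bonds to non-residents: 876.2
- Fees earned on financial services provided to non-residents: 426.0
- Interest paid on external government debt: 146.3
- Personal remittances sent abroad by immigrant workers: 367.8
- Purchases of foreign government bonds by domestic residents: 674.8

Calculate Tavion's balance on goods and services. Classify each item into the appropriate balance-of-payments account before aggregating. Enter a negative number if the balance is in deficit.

Goods: 776.7 - 2675.8 + 884.0 = -1015.1
Services: -548.9 + 426.0 = -122.9
Trade balance = -1015.1 + (-122.9) = -1138.0
(Excluded from the trade balance — secondary income: official development assistance provided to other countries 224.1, personal remittances sent abroad by immigrant workers 367.8; financial account: borrowing by resident firms from foreign banks 804.5, foreign purchases of equities on the domestic stock exchange 403.6, sale of domestic government bonds to non-residents 876.2, purchases of foreign government bonds by domestic residents 674.8; primary income: dividends paid to foreign shareholders of resident firms 218.2, dividends received from foreign subsidiaries of resident firms 423.5, compensation paid to foreign seasonal workers 57.5, interest paid on external government debt 146.3.)

-1138.0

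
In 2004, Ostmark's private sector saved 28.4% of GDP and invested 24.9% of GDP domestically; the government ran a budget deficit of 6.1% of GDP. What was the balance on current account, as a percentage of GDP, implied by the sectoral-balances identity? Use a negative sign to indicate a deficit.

-2.6

By the sectoral-balances identity, CA = (S_private - I) + (T - G).
Private balance = 28.4 - 24.9 = 3.5
Government balance (T - G) = -6.1
CA = 3.5 + (-6.1) = -2.6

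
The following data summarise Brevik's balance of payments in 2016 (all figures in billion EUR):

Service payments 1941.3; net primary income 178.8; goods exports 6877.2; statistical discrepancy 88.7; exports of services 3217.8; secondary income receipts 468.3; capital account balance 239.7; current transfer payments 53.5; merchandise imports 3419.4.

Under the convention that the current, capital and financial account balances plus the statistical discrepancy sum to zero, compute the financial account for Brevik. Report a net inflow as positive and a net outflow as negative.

-5656.3

Goods balance = 6877.2 - 3419.4 = 3457.8
Services balance = 3217.8 - 1941.3 = 1276.5
Trade balance (goods + services) = 3457.8 + 1276.5 = 4734.3
Net primary income = 178.8
Net secondary income = 468.3 - 53.5 = 414.8
Current account = 4734.3 + 178.8 + 414.8 = 5327.9
Financial account = -(5327.9 + 239.7 + 88.7) = -5656.3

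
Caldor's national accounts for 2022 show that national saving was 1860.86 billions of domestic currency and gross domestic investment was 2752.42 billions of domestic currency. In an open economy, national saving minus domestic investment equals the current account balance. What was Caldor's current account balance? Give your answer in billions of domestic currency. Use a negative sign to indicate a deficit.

CA = S - I = 1860.86 - 2752.42 = -891.56

-891.56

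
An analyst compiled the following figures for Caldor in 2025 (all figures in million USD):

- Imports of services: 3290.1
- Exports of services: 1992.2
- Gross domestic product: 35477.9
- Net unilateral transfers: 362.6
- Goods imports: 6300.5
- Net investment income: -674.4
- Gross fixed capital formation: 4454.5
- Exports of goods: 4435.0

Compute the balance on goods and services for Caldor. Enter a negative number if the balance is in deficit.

-3163.4

Goods balance = 4435.0 - 6300.5 = -1865.5
Services balance = 1992.2 - 3290.1 = -1297.9
Trade balance (goods + services) = -1865.5 + (-1297.9) = -3163.4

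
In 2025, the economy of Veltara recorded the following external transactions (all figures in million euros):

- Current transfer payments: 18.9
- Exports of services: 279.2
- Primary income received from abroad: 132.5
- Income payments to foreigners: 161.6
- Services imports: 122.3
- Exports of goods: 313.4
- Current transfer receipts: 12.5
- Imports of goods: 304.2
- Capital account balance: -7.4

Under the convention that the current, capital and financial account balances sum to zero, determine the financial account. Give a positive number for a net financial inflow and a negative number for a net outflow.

-123.2

Goods balance = 313.4 - 304.2 = 9.2
Services balance = 279.2 - 122.3 = 156.9
Trade balance (goods + services) = 9.2 + 156.9 = 166.1
Net primary income = 132.5 - 161.6 = -29.1
Net secondary income = 12.5 - 18.9 = -6.4
Current account = 166.1 + (-29.1) + (-6.4) = 130.6
Financial account = -(130.6 + (-7.4)) = -123.2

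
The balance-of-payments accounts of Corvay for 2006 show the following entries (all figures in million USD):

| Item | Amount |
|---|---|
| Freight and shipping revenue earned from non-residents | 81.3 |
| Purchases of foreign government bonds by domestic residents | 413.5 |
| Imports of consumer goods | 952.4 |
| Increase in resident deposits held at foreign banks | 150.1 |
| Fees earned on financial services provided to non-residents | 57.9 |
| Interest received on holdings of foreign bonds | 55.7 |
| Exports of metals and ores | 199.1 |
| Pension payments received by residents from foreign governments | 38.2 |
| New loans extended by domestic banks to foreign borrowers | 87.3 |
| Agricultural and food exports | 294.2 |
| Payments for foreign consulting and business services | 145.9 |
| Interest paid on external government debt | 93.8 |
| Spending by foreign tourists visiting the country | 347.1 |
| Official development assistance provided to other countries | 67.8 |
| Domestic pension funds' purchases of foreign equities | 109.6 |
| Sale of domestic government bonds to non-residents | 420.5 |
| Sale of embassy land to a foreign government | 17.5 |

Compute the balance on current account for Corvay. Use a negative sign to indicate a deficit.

Goods: 294.2 - 952.4 + 199.1 = -459.1
Services: 81.3 + 57.9 - 145.9 + 347.1 = 340.4
Primary income: 55.7 - 93.8 = -38.1
Secondary income: 38.2 - 67.8 = -29.6
Current account = (-459.1) + 340.4 + (-38.1) + (-29.6) = -186.4
(Excluded from the current account — financial account: purchases of foreign government bonds by domestic residents 413.5, increase in resident deposits held at foreign banks 150.1, new loans extended by domestic banks to foreign borrowers 87.3, domestic pension funds' purchases of foreign equities 109.6, sale of domestic government bonds to non-residents 420.5; capital account: sale of embassy land to a foreign government 17.5.)

-186.4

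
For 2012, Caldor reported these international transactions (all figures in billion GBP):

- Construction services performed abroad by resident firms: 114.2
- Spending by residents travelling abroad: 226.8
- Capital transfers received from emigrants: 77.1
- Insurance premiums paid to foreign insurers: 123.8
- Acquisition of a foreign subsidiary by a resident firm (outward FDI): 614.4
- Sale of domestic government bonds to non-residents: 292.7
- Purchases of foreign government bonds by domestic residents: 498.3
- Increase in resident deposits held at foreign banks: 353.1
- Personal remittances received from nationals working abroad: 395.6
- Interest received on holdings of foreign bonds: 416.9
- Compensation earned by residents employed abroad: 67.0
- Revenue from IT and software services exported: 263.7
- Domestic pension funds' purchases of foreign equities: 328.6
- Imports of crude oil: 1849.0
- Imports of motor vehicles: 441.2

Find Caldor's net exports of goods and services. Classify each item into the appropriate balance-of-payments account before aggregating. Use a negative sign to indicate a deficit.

-2262.9

Goods: -1849.0 - 441.2 = -2290.2
Services: -226.8 + 263.7 - 123.8 + 114.2 = 27.3
Trade balance = -2290.2 + 27.3 = -2262.9
(Excluded from the trade balance — capital account: capital transfers received from emigrants 77.1; financial account: acquisition of a foreign subsidiary by a resident firm (outward FDI) 614.4, sale of domestic government bonds to non-residents 292.7, purchases of foreign government bonds by domestic residents 498.3, increase in resident deposits held at foreign banks 353.1, domestic pension funds' purchases of foreign equities 328.6; secondary income: personal remittances received from nationals working abroad 395.6; primary income: interest received on holdings of foreign bonds 416.9, compensation earned by residents employed abroad 67.0.)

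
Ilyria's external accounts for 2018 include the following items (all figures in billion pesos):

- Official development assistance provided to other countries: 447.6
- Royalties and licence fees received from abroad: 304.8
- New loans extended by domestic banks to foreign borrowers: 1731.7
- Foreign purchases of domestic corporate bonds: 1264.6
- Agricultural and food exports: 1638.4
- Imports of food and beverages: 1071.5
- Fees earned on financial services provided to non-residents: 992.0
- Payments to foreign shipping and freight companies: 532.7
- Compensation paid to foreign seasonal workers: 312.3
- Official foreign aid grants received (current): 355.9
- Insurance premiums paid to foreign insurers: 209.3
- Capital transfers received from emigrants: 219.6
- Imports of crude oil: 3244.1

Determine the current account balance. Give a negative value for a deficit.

Goods: -3244.1 - 1071.5 + 1638.4 = -2677.2
Services: 304.8 - 532.7 - 209.3 + 992.0 = 554.8
Primary income: -312.3
Secondary income: 355.9 - 447.6 = -91.7
Current account = (-2677.2) + 554.8 + (-312.3) + (-91.7) = -2526.4
(Excluded from the current account — financial account: new loans extended by domestic banks to foreign borrowers 1731.7, foreign purchases of domestic corporate bonds 1264.6; capital account: capital transfers received from emigrants 219.6.)

-2526.4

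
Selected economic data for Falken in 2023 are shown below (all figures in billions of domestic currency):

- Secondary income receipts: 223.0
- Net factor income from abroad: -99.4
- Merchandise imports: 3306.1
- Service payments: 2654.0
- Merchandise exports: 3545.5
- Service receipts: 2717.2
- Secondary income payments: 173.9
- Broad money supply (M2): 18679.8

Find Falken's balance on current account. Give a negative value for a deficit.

252.3

Goods balance = 3545.5 - 3306.1 = 239.4
Services balance = 2717.2 - 2654.0 = 63.2
Trade balance (goods + services) = 239.4 + 63.2 = 302.6
Net primary income = -99.4
Net secondary income = 223.0 - 173.9 = 49.1
Current account = 302.6 + (-99.4) + 49.1 = 252.3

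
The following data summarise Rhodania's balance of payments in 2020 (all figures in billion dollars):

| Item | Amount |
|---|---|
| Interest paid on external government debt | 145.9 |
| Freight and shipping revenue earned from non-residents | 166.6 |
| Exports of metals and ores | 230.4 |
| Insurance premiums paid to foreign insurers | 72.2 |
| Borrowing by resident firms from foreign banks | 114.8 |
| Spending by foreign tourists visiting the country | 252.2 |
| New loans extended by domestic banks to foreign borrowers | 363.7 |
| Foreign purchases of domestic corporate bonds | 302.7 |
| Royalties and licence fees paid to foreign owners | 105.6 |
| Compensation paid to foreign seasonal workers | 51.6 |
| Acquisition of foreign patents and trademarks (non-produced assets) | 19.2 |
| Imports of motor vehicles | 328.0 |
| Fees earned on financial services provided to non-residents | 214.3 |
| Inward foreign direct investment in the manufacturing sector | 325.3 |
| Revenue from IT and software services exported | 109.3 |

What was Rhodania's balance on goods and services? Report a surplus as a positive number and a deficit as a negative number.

467.0

Goods: -328.0 + 230.4 = -97.6
Services: 252.2 - 72.2 - 105.6 + 166.6 + 214.3 + 109.3 = 564.6
Trade balance = -97.6 + 564.6 = 467.0
(Excluded from the trade balance — primary income: interest paid on external government debt 145.9, compensation paid to foreign seasonal workers 51.6; financial account: borrowing by resident firms from foreign banks 114.8, new loans extended by domestic banks to foreign borrowers 363.7, foreign purchases of domestic corporate bonds 302.7, inward foreign direct investment in the manufacturing sector 325.3; capital account: acquisition of foreign patents and trademarks (non-produced assets) 19.2.)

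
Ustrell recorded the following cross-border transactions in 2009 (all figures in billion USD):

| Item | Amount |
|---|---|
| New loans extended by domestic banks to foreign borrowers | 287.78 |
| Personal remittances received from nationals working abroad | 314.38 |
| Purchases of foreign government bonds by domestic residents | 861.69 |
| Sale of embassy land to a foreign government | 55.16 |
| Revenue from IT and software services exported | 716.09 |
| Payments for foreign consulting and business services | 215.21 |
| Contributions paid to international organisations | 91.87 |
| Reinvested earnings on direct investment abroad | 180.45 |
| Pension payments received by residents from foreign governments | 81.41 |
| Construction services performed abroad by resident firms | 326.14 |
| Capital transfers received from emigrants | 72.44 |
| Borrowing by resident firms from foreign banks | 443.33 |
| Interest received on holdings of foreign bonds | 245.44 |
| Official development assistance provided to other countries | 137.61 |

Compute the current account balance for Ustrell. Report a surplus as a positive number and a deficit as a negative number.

1419.22

Services: 326.14 + 716.09 - 215.21 = 827.02
Primary income: 180.45 + 245.44 = 425.89
Secondary income: 314.38 - 137.61 - 91.87 + 81.41 = 166.31
Current account = 827.02 + 425.89 + 166.31 = 1419.22
(Excluded from the current account — financial account: new loans extended by domestic banks to foreign borrowers 287.78, purchases of foreign government bonds by domestic residents 861.69, borrowing by resident firms from foreign banks 443.33; capital account: sale of embassy land to a foreign government 55.16, capital transfers received from emigrants 72.44.)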